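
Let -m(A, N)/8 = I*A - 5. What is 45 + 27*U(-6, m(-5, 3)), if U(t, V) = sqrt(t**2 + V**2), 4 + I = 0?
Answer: 45 + 162*sqrt(401) ≈ 3289.0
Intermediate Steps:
I = -4 (I = -4 + 0 = -4)
m(A, N) = 40 + 32*A (m(A, N) = -8*(-4*A - 5) = -8*(-5 - 4*A) = 40 + 32*A)
U(t, V) = sqrt(V**2 + t**2)
45 + 27*U(-6, m(-5, 3)) = 45 + 27*sqrt((40 + 32*(-5))**2 + (-6)**2) = 45 + 27*sqrt((40 - 160)**2 + 36) = 45 + 27*sqrt((-120)**2 + 36) = 45 + 27*sqrt(14400 + 36) = 45 + 27*sqrt(14436) = 45 + 27*(6*sqrt(401)) = 45 + 162*sqrt(401)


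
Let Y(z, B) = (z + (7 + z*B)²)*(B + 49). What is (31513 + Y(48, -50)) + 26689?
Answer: -5668295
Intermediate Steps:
Y(z, B) = (49 + B)*(z + (7 + B*z)²) (Y(z, B) = (z + (7 + B*z)²)*(49 + B) = (49 + B)*(z + (7 + B*z)²))
(31513 + Y(48, -50)) + 26689 = (31513 + (49*48 + 49*(7 - 50*48)² - 50*48 - 50*(7 - 50*48)²)) + 26689 = (31513 + (2352 + 49*(7 - 2400)² - 2400 - 50*(7 - 2400)²)) + 26689 = (31513 + (2352 + 49*(-2393)² - 2400 - 50*(-2393)²)) + 26689 = (31513 + (2352 + 49*5726449 - 2400 - 50*5726449)) + 26689 = (31513 + (2352 + 280596001 - 2400 - 286322450)) + 26689 = (31513 - 5726497) + 26689 = -5694984 + 26689 = -5668295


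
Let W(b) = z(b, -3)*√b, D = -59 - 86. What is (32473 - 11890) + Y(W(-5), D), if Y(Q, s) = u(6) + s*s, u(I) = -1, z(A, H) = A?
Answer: 41607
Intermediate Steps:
D = -145
W(b) = b^(3/2) (W(b) = b*√b = b^(3/2))
Y(Q, s) = -1 + s² (Y(Q, s) = -1 + s*s = -1 + s²)
(32473 - 11890) + Y(W(-5), D) = (32473 - 11890) + (-1 + (-145)²) = 20583 + (-1 + 21025) = 20583 + 21024 = 41607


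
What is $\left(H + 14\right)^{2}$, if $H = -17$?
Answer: $9$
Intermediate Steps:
$\left(H + 14\right)^{2} = \left(-17 + 14\right)^{2} = \left(-3\right)^{2} = 9$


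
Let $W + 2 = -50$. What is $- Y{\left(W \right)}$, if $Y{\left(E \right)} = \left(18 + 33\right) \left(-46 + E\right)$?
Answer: $4998$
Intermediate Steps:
$W = -52$ ($W = -2 - 50 = -52$)
$Y{\left(E \right)} = -2346 + 51 E$ ($Y{\left(E \right)} = 51 \left(-46 + E\right) = -2346 + 51 E$)
$- Y{\left(W \right)} = - (-2346 + 51 \left(-52\right)) = - (-2346 - 2652) = \left(-1\right) \left(-4998\right) = 4998$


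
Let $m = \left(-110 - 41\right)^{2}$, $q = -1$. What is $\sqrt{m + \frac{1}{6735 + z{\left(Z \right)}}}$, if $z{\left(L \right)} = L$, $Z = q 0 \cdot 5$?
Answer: $\frac{8 \sqrt{16160289015}}{6735} \approx 151.0$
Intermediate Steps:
$Z = 0$ ($Z = \left(-1\right) 0 \cdot 5 = 0 \cdot 5 = 0$)
$m = 22801$ ($m = \left(-151\right)^{2} = 22801$)
$\sqrt{m + \frac{1}{6735 + z{\left(Z \right)}}} = \sqrt{22801 + \frac{1}{6735 + 0}} = \sqrt{22801 + \frac{1}{6735}} = \sqrt{\frac{153564736}{6735}} = \frac{8 \sqrt{16160289015}}{6735}$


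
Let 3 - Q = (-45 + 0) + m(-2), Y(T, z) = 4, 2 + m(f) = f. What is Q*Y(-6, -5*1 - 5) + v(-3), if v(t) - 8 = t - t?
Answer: 216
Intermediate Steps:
m(f) = -2 + f
v(t) = 8 (v(t) = 8 + (t - t) = 8 + 0 = 8)
Q = 52 (Q = 3 - ((-45 + 0) + (-2 - 2)) = 3 - (-45 - 4) = 3 - 1*(-49) = 3 + 49 = 52)
Q*Y(-6, -5*1 - 5) + v(-3) = 52*4 + 8 = 208 + 8 = 216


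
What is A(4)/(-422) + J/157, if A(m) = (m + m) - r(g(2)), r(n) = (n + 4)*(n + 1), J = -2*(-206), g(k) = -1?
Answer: 86304/33127 ≈ 2.6052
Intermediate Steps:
J = 412
r(n) = (1 + n)*(4 + n) (r(n) = (4 + n)*(1 + n) = (1 + n)*(4 + n))
A(m) = 2*m (A(m) = (m + m) - (4 + (-1)**2 + 5*(-1)) = 2*m - (4 + 1 - 5) = 2*m - 1*0 = 2*m + 0 = 2*m)
A(4)/(-422) + J/157 = (2*4)/(-422) + 412/157 = 8*(-1/422) + 412*(1/157) = -4/211 + 412/157 = 86304/33127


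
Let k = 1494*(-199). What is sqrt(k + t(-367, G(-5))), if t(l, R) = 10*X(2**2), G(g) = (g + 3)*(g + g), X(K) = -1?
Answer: 2*I*sqrt(74329) ≈ 545.27*I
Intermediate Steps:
G(g) = 2*g*(3 + g) (G(g) = (3 + g)*(2*g) = 2*g*(3 + g))
k = -297306
t(l, R) = -10 (t(l, R) = 10*(-1) = -10)
sqrt(k + t(-367, G(-5))) = sqrt(-297306 - 10) = sqrt(-297316) = 2*I*sqrt(74329)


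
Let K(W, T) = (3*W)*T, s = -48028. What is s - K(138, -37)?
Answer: -32710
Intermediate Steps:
K(W, T) = 3*T*W
s - K(138, -37) = -48028 - 3*(-37)*138 = -48028 - 1*(-15318) = -48028 + 15318 = -32710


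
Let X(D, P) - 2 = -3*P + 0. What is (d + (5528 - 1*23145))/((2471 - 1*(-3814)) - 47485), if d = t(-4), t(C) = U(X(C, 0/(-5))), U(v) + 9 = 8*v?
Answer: 1761/4120 ≈ 0.42743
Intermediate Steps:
X(D, P) = 2 - 3*P (X(D, P) = 2 + (-3*P + 0) = 2 - 3*P)
U(v) = -9 + 8*v
t(C) = 7 (t(C) = -9 + 8*(2 - 0/(-5)) = -9 + 8*(2 - 0*(-1)/5) = -9 + 8*(2 - 3*0) = -9 + 8*(2 + 0) = -9 + 8*2 = -9 + 16 = 7)
d = 7
(d + (5528 - 1*23145))/((2471 - 1*(-3814)) - 47485) = (7 + (5528 - 1*23145))/((2471 - 1*(-3814)) - 47485) = (7 + (5528 - 23145))/((2471 + 3814) - 47485) = (7 - 17617)/(6285 - 47485) = -17610/(-41200) = -17610*(-1/41200) = 1761/4120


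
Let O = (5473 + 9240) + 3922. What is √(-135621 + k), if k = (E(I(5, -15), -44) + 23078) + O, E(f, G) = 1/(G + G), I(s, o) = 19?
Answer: I*√181805910/44 ≈ 306.44*I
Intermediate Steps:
O = 18635 (O = 14713 + 3922 = 18635)
E(f, G) = 1/(2*G)
k = 3670743/88 (k = ((½)/(-44) + 23078) + 18635 = ((½)*(-1/44) + 23078) + 18635 = (-1/88 + 23078) + 18635 = 2030863/88 + 18635 = 3670743/88 ≈ 41713.)
√(-135621 + k) = √(-135621 + 3670743/88) = √(-8263905/88) = I*√181805910/44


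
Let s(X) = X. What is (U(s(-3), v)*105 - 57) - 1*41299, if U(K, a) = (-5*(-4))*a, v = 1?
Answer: -39256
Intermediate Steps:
U(K, a) = 20*a
(U(s(-3), v)*105 - 57) - 1*41299 = ((20*1)*105 - 57) - 1*41299 = (20*105 - 57) - 41299 = (2100 - 57) - 41299 = 2043 - 41299 = -39256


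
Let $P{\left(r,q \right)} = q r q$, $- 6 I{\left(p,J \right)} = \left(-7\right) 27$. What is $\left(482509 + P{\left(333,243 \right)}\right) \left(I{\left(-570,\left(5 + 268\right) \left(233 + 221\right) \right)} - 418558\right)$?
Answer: $-8431562045389$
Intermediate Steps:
$I{\left(p,J \right)} = \frac{63}{2}$ ($I{\left(p,J \right)} = - \frac{\left(-7\right) 27}{6} = \left(- \frac{1}{6}\right) \left(-189\right) = \frac{63}{2}$)
$P{\left(r,q \right)} = r q^{2}$
$\left(482509 + P{\left(333,243 \right)}\right) \left(I{\left(-570,\left(5 + 268\right) \left(233 + 221\right) \right)} - 418558\right) = \left(482509 + 333 \cdot 243^{2}\right) \left(\frac{63}{2} - 418558\right) = \left(482509 + 333 \cdot 59049\right) \left(- \frac{837053}{2}\right) = \left(482509 + 19663317\right) \left(- \frac{837053}{2}\right) = 20145826 \left(- \frac{837053}{2}\right) = -8431562045389$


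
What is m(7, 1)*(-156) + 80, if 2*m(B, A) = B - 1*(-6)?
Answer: -934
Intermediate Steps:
m(B, A) = 3 + B/2 (m(B, A) = (B - 1*(-6))/2 = (B + 6)/2 = (6 + B)/2 = 3 + B/2)
m(7, 1)*(-156) + 80 = (3 + (½)*7)*(-156) + 80 = (3 + 7/2)*(-156) + 80 = (13/2)*(-156) + 80 = -1014 + 80 = -934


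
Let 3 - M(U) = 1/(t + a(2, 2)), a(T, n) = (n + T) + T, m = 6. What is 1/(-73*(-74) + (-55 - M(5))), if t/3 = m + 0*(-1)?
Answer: 24/128257 ≈ 0.00018712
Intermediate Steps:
a(T, n) = n + 2*T (a(T, n) = (T + n) + T = n + 2*T)
t = 18 (t = 3*(6 + 0*(-1)) = 3*(6 + 0) = 3*6 = 18)
M(U) = 71/24 (M(U) = 3 - 1/(18 + (2 + 2*2)) = 3 - 1/(18 + (2 + 4)) = 3 - 1/(18 + 6) = 3 - 1/24 = 71/24)
1/(-73*(-74) + (-55 - M(5))) = 1/(-73*(-74) + (-55 - 1*71/24)) = 1/(5402 + (-55 - 71/24)) = 1/(5402 - 1391/24) = 1/(128257/24) = 24/128257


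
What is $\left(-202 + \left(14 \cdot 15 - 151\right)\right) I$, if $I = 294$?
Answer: $-42042$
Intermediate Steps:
$\left(-202 + \left(14 \cdot 15 - 151\right)\right) I = \left(-202 + \left(14 \cdot 15 - 151\right)\right) 294 = \left(-202 + \left(210 - 151\right)\right) 294 = \left(-202 + 59\right) 294 = \left(-143\right) 294 = -42042$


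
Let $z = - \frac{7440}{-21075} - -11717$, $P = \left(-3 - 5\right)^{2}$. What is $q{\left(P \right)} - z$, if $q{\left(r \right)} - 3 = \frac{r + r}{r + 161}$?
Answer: $- \frac{740604002}{63225} \approx -11714.0$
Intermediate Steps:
$P = 64$ ($P = \left(-8\right)^{2} = 64$)
$z = \frac{16462881}{1405}$ ($z = \left(-7440\right) \left(- \frac{1}{21075}\right) + 11717 = \frac{496}{1405} + 11717 = \frac{16462881}{1405} \approx 11717.0$)
$q{\left(r \right)} = 3 + \frac{2 r}{161 + r}$ ($q{\left(r \right)} = 3 + \frac{r + r}{r + 161} = 3 + \frac{2 r}{161 + r}$)
$q{\left(P \right)} - z = \frac{483 + 5 \cdot 64}{161 + 64} - \frac{16462881}{1405} = \frac{483 + 320}{225} - \frac{16462881}{1405} = \frac{1}{225} \cdot 803 - \frac{16462881}{1405} = \frac{803}{225} - \frac{16462881}{1405} = - \frac{740604002}{63225}$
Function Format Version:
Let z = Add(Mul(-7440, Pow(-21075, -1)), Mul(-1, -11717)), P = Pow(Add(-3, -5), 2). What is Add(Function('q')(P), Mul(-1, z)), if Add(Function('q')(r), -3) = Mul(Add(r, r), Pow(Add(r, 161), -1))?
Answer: Rational(-740604002, 63225) ≈ -11714.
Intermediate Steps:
P = 64 (P = Pow(-8, 2) = 64)
z = Rational(16462881, 1405) (z = Add(Mul(-7440, Rational(-1, 21075)), 11717) = Add(Rational(496, 1405), 11717) = Rational(16462881, 1405) ≈ 11717.)
Function('q')(r) = Add(3, Mul(2, r, Pow(Add(161, r), -1))) (Function('q')(r) = Add(3, Mul(Add(r, r), Pow(Add(r, 161), -1))) = Add(3, Mul(Mul(2, r), Pow(Add(161, r), -1))) = Add(3, Mul(2, r, Pow(Add(161, r), -1))))
Add(Function('q')(P), Mul(-1, z)) = Add(Mul(Pow(Add(161, 64), -1), Add(483, Mul(5, 64))), Mul(-1, Rational(16462881, 1405))) = Add(Mul(Pow(225, -1), Add(483, 320)), Rational(-16462881, 1405)) = Add(Mul(Rational(1, 225), 803), Rational(-16462881, 1405)) = Add(Rational(803, 225), Rational(-16462881, 1405)) = Rational(-740604002, 63225)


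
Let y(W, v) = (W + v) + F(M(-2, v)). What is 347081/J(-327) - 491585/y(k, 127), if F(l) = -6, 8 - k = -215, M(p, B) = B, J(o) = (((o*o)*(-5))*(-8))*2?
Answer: -525632000167/367835760 ≈ -1429.0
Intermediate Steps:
J(o) = 80*o² (J(o) = ((o²*(-5))*(-8))*2 = (-5*o²*(-8))*2 = (40*o²)*2 = 80*o²)
k = 223 (k = 8 - 1*(-215) = 8 + 215 = 223)
y(W, v) = -6 + W + v (y(W, v) = (W + v) - 6 = -6 + W + v)
347081/J(-327) - 491585/y(k, 127) = 347081/((80*(-327)²)) - 491585/(-6 + 223 + 127) = 347081/((80*106929)) - 491585/344 = 347081/8554320 - 491585*1/344 = 347081*(1/8554320) - 491585/344 = 347081/8554320 - 491585/344 = -525632000167/367835760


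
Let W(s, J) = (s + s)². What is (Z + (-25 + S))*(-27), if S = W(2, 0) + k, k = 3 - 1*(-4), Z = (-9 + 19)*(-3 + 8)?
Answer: -1296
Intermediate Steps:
W(s, J) = 4*s² (W(s, J) = (2*s)² = 4*s²)
Z = 50 (Z = 10*5 = 50)
k = 7 (k = 3 + 4 = 7)
S = 23 (S = 4*2² + 7 = 4*4 + 7 = 16 + 7 = 23)
(Z + (-25 + S))*(-27) = (50 + (-25 + 23))*(-27) = (50 - 2)*(-27) = 48*(-27) = -1296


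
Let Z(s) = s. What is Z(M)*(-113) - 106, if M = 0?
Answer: -106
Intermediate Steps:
Z(M)*(-113) - 106 = 0*(-113) - 106 = 0 - 106 = -106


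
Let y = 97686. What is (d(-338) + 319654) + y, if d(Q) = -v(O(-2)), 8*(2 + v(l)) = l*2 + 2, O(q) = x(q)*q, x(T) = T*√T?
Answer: 1669367/4 - I*√2 ≈ 4.1734e+5 - 1.4142*I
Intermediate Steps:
x(T) = T^(3/2)
O(q) = q^(5/2) (O(q) = q^(3/2)*q = q^(5/2))
v(l) = -7/4 + l/4 (v(l) = -2 + (l*2 + 2)/8 = -2 + (2*l + 2)/8 = -2 + (2 + 2*l)/8 = -2 + (¼ + l/4) = -7/4 + l/4)
d(Q) = 7/4 - I*√2 (d(Q) = -(-7/4 + (-2)^(5/2)/4) = -(-7/4 + (4*I*√2)/4) = -(-7/4 + I*√2) = 7/4 - I*√2)
(d(-338) + 319654) + y = ((7/4 - I*√2) + 319654) + 97686 = (1278623/4 - I*√2) + 97686 = 1669367/4 - I*√2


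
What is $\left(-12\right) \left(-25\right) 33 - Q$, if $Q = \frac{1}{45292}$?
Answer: $\frac{448390799}{45292} \approx 9900.0$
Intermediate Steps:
$Q = \frac{1}{45292} \approx 2.2079 \cdot 10^{-5}$
$\left(-12\right) \left(-25\right) 33 - Q = \left(-12\right) \left(-25\right) 33 - \frac{1}{45292} = 300 \cdot 33 - \frac{1}{45292} = 9900 - \frac{1}{45292} = \frac{448390799}{45292}$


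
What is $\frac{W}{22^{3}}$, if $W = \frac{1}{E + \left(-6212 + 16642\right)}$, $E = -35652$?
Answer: $- \frac{1}{268563856} \approx -3.7235 \cdot 10^{-9}$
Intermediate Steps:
$W = - \frac{1}{25222}$ ($W = \frac{1}{-35652 + \left(-6212 + 16642\right)} = \frac{1}{-35652 + 10430} = \frac{1}{-25222} = - \frac{1}{25222} \approx -3.9648 \cdot 10^{-5}$)
$\frac{W}{22^{3}} = - \frac{1}{25222 \cdot 22^{3}} = - \frac{1}{25222 \cdot 10648} = \left(- \frac{1}{25222}\right) \frac{1}{10648} = - \frac{1}{268563856}$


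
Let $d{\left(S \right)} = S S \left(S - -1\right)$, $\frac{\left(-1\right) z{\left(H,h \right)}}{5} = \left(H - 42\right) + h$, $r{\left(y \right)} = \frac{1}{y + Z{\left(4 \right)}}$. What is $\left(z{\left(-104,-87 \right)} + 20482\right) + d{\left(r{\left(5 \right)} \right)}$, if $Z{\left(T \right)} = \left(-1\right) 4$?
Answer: $21649$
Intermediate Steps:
$Z{\left(T \right)} = -4$
$r{\left(y \right)} = \frac{1}{-4 + y}$ ($r{\left(y \right)} = \frac{1}{y - 4} = \frac{1}{-4 + y}$)
$z{\left(H,h \right)} = 210 - 5 H - 5 h$ ($z{\left(H,h \right)} = - 5 \left(\left(H - 42\right) + h\right) = - 5 \left(\left(-42 + H\right) + h\right) = - 5 \left(-42 + H + h\right) = 210 - 5 H - 5 h$)
$d{\left(S \right)} = S^{2} \left(1 + S\right)$ ($d{\left(S \right)} = S^{2} \left(S + 1\right) = S^{2} \left(1 + S\right)$)
$\left(z{\left(-104,-87 \right)} + 20482\right) + d{\left(r{\left(5 \right)} \right)} = \left(\left(210 - -520 - -435\right) + 20482\right) + \left(\frac{1}{-4 + 5}\right)^{2} \left(1 + \frac{1}{-4 + 5}\right) = \left(\left(210 + 520 + 435\right) + 20482\right) + \left(1^{-1}\right)^{2} \left(1 + 1^{-1}\right) = \left(1165 + 20482\right) + 1^{2} \left(1 + 1\right) = 21647 + 1 \cdot 2 = 21647 + 2 = 21649$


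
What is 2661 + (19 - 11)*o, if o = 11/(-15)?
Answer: 39827/15 ≈ 2655.1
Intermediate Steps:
o = -11/15 (o = 11*(-1/15) = -11/15 ≈ -0.73333)
2661 + (19 - 11)*o = 2661 + (19 - 11)*(-11/15) = 2661 + 8*(-11/15) = 2661 - 88/15 = 39827/15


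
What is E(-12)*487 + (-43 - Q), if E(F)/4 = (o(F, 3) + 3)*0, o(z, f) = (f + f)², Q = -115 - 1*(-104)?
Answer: -32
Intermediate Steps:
Q = -11 (Q = -115 + 104 = -11)
o(z, f) = 4*f² (o(z, f) = (2*f)² = 4*f²)
E(F) = 0 (E(F) = 4*((4*3² + 3)*0) = 4*((4*9 + 3)*0) = 4*((36 + 3)*0) = 4*(39*0) = 4*0 = 0)
E(-12)*487 + (-43 - Q) = 0*487 + (-43 - 1*(-11)) = 0 + (-43 + 11) = 0 - 32 = -32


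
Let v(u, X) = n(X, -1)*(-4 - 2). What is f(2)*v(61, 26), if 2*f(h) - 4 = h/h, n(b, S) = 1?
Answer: -15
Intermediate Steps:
f(h) = 5/2 (f(h) = 2 + (h/h)/2 = 2 + (½)*1 = 2 + ½ = 5/2)
v(u, X) = -6 (v(u, X) = 1*(-4 - 2) = 1*(-6) = -6)
f(2)*v(61, 26) = (5/2)*(-6) = -15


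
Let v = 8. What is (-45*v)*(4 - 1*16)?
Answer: 4320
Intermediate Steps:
(-45*v)*(4 - 1*16) = (-45*8)*(4 - 1*16) = -360*(4 - 16) = -360*(-12) = 4320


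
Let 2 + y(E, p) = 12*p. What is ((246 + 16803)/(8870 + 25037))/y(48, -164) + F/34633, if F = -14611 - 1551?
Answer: -1080160177997/2313373228070 ≈ -0.46692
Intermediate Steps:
y(E, p) = -2 + 12*p
F = -16162
((246 + 16803)/(8870 + 25037))/y(48, -164) + F/34633 = ((246 + 16803)/(8870 + 25037))/(-2 + 12*(-164)) - 16162/34633 = (17049/33907)/(-2 - 1968) - 16162*1/34633 = (17049*(1/33907))/(-1970) - 16162/34633 = (17049/33907)*(-1/1970) - 16162/34633 = -17049/66796790 - 16162/34633 = -1080160177997/2313373228070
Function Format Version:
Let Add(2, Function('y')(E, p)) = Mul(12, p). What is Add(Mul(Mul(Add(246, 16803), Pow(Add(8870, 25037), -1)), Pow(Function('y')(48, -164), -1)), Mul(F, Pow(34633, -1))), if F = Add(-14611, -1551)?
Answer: Rational(-1080160177997, 2313373228070) ≈ -0.46692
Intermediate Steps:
Function('y')(E, p) = Add(-2, Mul(12, p))
F = -16162
Add(Mul(Mul(Add(246, 16803), Pow(Add(8870, 25037), -1)), Pow(Function('y')(48, -164), -1)), Mul(F, Pow(34633, -1))) = Add(Mul(Mul(Add(246, 16803), Pow(Add(8870, 25037), -1)), Pow(Add(-2, Mul(12, -164)), -1)), Mul(-16162, Pow(34633, -1))) = Add(Mul(Mul(17049, Pow(33907, -1)), Pow(Add(-2, -1968), -1)), Mul(-16162, Rational(1, 34633))) = Add(Mul(Mul(17049, Rational(1, 33907)), Pow(-1970, -1)), Rational(-16162, 34633)) = Add(Mul(Rational(17049, 33907), Rational(-1, 1970)), Rational(-16162, 34633)) = Add(Rational(-17049, 66796790), Rational(-16162, 34633)) = Rational(-1080160177997, 2313373228070)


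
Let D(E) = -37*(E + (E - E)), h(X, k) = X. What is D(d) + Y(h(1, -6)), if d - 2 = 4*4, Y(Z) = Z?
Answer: -665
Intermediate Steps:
d = 18 (d = 2 + 4*4 = 2 + 16 = 18)
D(E) = -37*E (D(E) = -37*(E + 0) = -37*E)
D(d) + Y(h(1, -6)) = -37*18 + 1 = -666 + 1 = -665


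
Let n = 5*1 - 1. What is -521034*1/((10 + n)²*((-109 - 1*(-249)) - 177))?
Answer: 7041/98 ≈ 71.847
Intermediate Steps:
n = 4 (n = 5 - 1 = 4)
-521034*1/((10 + n)²*((-109 - 1*(-249)) - 177)) = -521034*1/((10 + 4)²*((-109 - 1*(-249)) - 177)) = -521034*1/(196*((-109 + 249) - 177)) = -521034*1/(196*(140 - 177)) = -521034/((-37*196)) = -521034/(-7252) = -521034*(-1/7252) = 7041/98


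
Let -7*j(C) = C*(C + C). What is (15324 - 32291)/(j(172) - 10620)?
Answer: 118769/133508 ≈ 0.88960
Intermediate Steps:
j(C) = -2*C**2/7 (j(C) = -C*(C + C)/7 = -C*2*C/7 = -2*C**2/7)
(15324 - 32291)/(j(172) - 10620) = (15324 - 32291)/(-2/7*172**2 - 10620) = -16967/(-2/7*29584 - 10620) = -16967/(-59168/7 - 10620) = -16967/(-133508/7) = -16967*(-7/133508) = 118769/133508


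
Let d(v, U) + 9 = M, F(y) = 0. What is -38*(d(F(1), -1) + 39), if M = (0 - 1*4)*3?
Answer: -684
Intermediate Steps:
M = -12 (M = (0 - 4)*3 = -4*3 = -12)
d(v, U) = -21 (d(v, U) = -9 - 12 = -21)
-38*(d(F(1), -1) + 39) = -38*(-21 + 39) = -38*18 = -684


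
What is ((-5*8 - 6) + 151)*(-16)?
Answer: -1680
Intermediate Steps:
((-5*8 - 6) + 151)*(-16) = ((-40 - 6) + 151)*(-16) = (-46 + 151)*(-16) = 105*(-16) = -1680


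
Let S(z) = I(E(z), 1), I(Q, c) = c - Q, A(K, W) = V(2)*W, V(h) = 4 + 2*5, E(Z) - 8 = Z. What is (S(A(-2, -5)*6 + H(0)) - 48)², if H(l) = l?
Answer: 133225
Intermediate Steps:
E(Z) = 8 + Z
V(h) = 14 (V(h) = 4 + 10 = 14)
A(K, W) = 14*W
S(z) = -7 - z (S(z) = 1 - (8 + z) = 1 + (-8 - z) = -7 - z)
(S(A(-2, -5)*6 + H(0)) - 48)² = ((-7 - ((14*(-5))*6 + 0)) - 48)² = ((-7 - (-70*6 + 0)) - 48)² = ((-7 - (-420 + 0)) - 48)² = ((-7 - 1*(-420)) - 48)² = ((-7 + 420) - 48)² = (413 - 48)² = 365² = 133225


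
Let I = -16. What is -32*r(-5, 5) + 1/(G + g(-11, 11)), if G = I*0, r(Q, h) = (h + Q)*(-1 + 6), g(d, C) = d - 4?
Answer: -1/15 ≈ -0.066667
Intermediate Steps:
g(d, C) = -4 + d
r(Q, h) = 5*Q + 5*h (r(Q, h) = (Q + h)*5 = 5*Q + 5*h)
G = 0 (G = -16*0 = 0)
-32*r(-5, 5) + 1/(G + g(-11, 11)) = -32*(5*(-5) + 5*5) + 1/(0 + (-4 - 11)) = -32*(-25 + 25) + 1/(0 - 15) = -32*0 + 1/(-15) = 0 - 1/15 = -1/15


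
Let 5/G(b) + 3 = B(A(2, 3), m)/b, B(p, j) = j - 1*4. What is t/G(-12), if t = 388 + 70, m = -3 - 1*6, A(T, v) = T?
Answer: -5267/30 ≈ -175.57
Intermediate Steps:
m = -9 (m = -3 - 6 = -9)
B(p, j) = -4 + j (B(p, j) = j - 4 = -4 + j)
t = 458
G(b) = 5/(-3 - 13/b) (G(b) = 5/(-3 + (-4 - 9)/b) = 5/(-3 - 13/b))
t/G(-12) = 458/((-5*(-12)/(13 + 3*(-12)))) = 458/((-5*(-12)/(13 - 36))) = 458/((-5*(-12)/(-23))) = 458/((-5*(-12)*(-1/23))) = 458/(-60/23) = 458*(-23/60) = -5267/30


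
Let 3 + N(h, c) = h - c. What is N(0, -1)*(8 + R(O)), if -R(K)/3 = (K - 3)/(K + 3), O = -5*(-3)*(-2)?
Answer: -26/3 ≈ -8.6667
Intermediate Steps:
O = -30 (O = 15*(-2) = -30)
N(h, c) = -3 + h - c (N(h, c) = -3 + (h - c) = -3 + h - c)
R(K) = -3*(-3 + K)/(3 + K) (R(K) = -3*(K - 3)/(K + 3) = -3*(-3 + K)/(3 + K))
N(0, -1)*(8 + R(O)) = (-3 + 0 - 1*(-1))*(8 + 3*(3 - 1*(-30))/(3 - 30)) = (-3 + 0 + 1)*(8 + 3*(3 + 30)/(-27)) = -2*(8 + 3*(-1/27)*33) = -2*(8 - 11/3) = -2*13/3 = -26/3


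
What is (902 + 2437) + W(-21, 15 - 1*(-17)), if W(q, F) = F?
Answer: 3371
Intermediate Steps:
(902 + 2437) + W(-21, 15 - 1*(-17)) = (902 + 2437) + (15 - 1*(-17)) = 3339 + (15 + 17) = 3339 + 32 = 3371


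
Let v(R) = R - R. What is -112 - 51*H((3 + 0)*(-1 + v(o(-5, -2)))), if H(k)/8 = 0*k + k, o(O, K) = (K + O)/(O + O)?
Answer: 1112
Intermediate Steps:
o(O, K) = (K + O)/(2*O) (o(O, K) = (K + O)/((2*O)) = (K + O)*(1/(2*O)) = (K + O)/(2*O))
v(R) = 0
H(k) = 8*k (H(k) = 8*(0*k + k) = 8*(0 + k) = 8*k)
-112 - 51*H((3 + 0)*(-1 + v(o(-5, -2)))) = -112 - 408*(3 + 0)*(-1 + 0) = -112 - 408*3*(-1) = -112 - 408*(-3) = -112 - 51*(-24) = -112 + 1224 = 1112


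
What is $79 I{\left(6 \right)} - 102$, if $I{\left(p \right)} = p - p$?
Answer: $-102$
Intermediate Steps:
$I{\left(p \right)} = 0$
$79 I{\left(6 \right)} - 102 = 79 \cdot 0 - 102 = 0 - 102 = -102$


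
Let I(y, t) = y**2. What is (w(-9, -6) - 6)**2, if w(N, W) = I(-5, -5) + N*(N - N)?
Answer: 361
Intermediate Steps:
w(N, W) = 25 (w(N, W) = (-5)**2 + N*(N - N) = 25 + N*0 = 25 + 0 = 25)
(w(-9, -6) - 6)**2 = (25 - 6)**2 = 19**2 = 361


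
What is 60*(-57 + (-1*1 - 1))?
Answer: -3540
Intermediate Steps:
60*(-57 + (-1*1 - 1)) = 60*(-57 + (-1 - 1)) = 60*(-57 - 2) = 60*(-59) = -3540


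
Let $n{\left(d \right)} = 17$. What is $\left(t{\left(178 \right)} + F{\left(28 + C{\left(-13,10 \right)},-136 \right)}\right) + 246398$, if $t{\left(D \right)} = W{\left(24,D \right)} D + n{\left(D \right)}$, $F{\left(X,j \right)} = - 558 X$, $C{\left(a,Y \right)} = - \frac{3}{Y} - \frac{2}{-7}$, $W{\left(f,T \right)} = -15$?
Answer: $\frac{7984514}{35} \approx 2.2813 \cdot 10^{5}$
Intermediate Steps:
$C{\left(a,Y \right)} = \frac{2}{7} - \frac{3}{Y}$ ($C{\left(a,Y \right)} = - \frac{3}{Y} - - \frac{2}{7} = - \frac{3}{Y} + \frac{2}{7} = \frac{2}{7} - \frac{3}{Y}$)
$t{\left(D \right)} = 17 - 15 D$ ($t{\left(D \right)} = - 15 D + 17 = 17 - 15 D$)
$\left(t{\left(178 \right)} + F{\left(28 + C{\left(-13,10 \right)},-136 \right)}\right) + 246398 = \left(\left(17 - 2670\right) - 558 \left(28 + \left(\frac{2}{7} - \frac{3}{10}\right)\right)\right) + 246398 = \left(-2653 - 558 \left(28 + \left(\frac{2}{7} - \frac{3}{10}\right)\right)\right) + 246398 = \left(-2653 - 558 \left(28 - \frac{1}{70}\right)\right) + 246398 = \left(-2653 - \frac{546561}{35}\right) + 246398 = - \frac{639416}{35} + 246398 = \frac{7984514}{35}$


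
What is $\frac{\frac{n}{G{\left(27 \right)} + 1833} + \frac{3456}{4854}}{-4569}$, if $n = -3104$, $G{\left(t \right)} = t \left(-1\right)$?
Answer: $\frac{735440}{3337777863} \approx 0.00022034$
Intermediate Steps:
$G{\left(t \right)} = - t$
$\frac{\frac{n}{G{\left(27 \right)} + 1833} + \frac{3456}{4854}}{-4569} = \frac{- \frac{3104}{\left(-1\right) 27 + 1833} + \frac{3456}{4854}}{-4569} = \left(- \frac{3104}{-27 + 1833} + 3456 \cdot \frac{1}{4854}\right) \left(- \frac{1}{4569}\right) = \left(- \frac{3104}{1806} + \frac{576}{809}\right) \left(- \frac{1}{4569}\right) = \left(\left(-3104\right) \frac{1}{1806} + \frac{576}{809}\right) \left(- \frac{1}{4569}\right) = \left(- \frac{1552}{903} + \frac{576}{809}\right) \left(- \frac{1}{4569}\right) = \left(- \frac{735440}{730527}\right) \left(- \frac{1}{4569}\right) = \frac{735440}{3337777863}$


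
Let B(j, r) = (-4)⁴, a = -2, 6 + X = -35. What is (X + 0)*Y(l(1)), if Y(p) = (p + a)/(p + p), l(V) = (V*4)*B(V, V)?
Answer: -20951/1024 ≈ -20.460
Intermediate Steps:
X = -41 (X = -6 - 35 = -41)
B(j, r) = 256
l(V) = 1024*V (l(V) = (V*4)*256 = (4*V)*256 = 1024*V)
Y(p) = (-2 + p)/(2*p) (Y(p) = (p - 2)/(p + p) = (-2 + p)/((2*p)) = (-2 + p)*(1/(2*p)) = (-2 + p)/(2*p))
(X + 0)*Y(l(1)) = (-41 + 0)*((-2 + 1024*1)/(2*((1024*1)))) = -41*(-2 + 1024)/(2*1024) = -41*1022/(2*1024) = -41*511/1024 = -20951/1024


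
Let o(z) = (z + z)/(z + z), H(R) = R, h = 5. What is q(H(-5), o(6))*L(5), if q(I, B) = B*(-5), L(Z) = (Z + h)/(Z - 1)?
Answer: -25/2 ≈ -12.500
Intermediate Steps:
L(Z) = (5 + Z)/(-1 + Z) (L(Z) = (Z + 5)/(Z - 1) = (5 + Z)/(-1 + Z))
o(z) = 1 (o(z) = (2*z)/((2*z)) = (2*z)*(1/(2*z)) = 1)
q(I, B) = -5*B
q(H(-5), o(6))*L(5) = (-5*1)*((5 + 5)/(-1 + 5)) = -5*10/4 = -5*5/2 = -25/2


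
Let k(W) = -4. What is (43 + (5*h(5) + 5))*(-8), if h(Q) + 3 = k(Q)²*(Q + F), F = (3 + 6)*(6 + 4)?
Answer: -61064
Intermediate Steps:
F = 90 (F = 9*10 = 90)
h(Q) = 1437 + 16*Q (h(Q) = -3 + (-4)²*(Q + 90) = -3 + 16*(90 + Q) = -3 + (1440 + 16*Q) = 1437 + 16*Q)
(43 + (5*h(5) + 5))*(-8) = (43 + (5*(1437 + 16*5) + 5))*(-8) = (43 + (5*(1437 + 80) + 5))*(-8) = (43 + (5*1517 + 5))*(-8) = (43 + (7585 + 5))*(-8) = (43 + 7590)*(-8) = 7633*(-8) = -61064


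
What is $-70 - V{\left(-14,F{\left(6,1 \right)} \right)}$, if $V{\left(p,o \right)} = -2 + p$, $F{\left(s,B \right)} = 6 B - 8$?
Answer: $-54$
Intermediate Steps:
$F{\left(s,B \right)} = -8 + 6 B$
$-70 - V{\left(-14,F{\left(6,1 \right)} \right)} = -70 - \left(-2 - 14\right) = -70 - -16 = -70 + 16 = -54$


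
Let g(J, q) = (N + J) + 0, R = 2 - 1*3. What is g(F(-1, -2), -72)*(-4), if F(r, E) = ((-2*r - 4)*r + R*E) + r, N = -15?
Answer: 48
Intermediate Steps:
R = -1 (R = 2 - 3 = -1)
F(r, E) = r - E + r*(-4 - 2*r) (F(r, E) = ((-2*r - 4)*r - E) + r = ((-4 - 2*r)*r - E) + r = (r*(-4 - 2*r) - E) + r = (-E + r*(-4 - 2*r)) + r = r - E + r*(-4 - 2*r))
g(J, q) = -15 + J (g(J, q) = (-15 + J) + 0 = -15 + J)
g(F(-1, -2), -72)*(-4) = (-15 + (-1*(-2) - 3*(-1) - 2*(-1)**2))*(-4) = (-15 + (2 + 3 - 2*1))*(-4) = (-15 + (2 + 3 - 2))*(-4) = (-15 + 3)*(-4) = -12*(-4) = 48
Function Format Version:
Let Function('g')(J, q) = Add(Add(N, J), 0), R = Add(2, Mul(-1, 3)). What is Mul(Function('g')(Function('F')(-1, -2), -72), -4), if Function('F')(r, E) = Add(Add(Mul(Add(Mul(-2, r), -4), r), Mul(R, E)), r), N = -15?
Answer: 48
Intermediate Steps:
R = -1 (R = Add(2, -3) = -1)
Function('F')(r, E) = Add(r, Mul(-1, E), Mul(r, Add(-4, Mul(-2, r)))) (Function('F')(r, E) = Add(Add(Mul(Add(Mul(-2, r), -4), r), Mul(-1, E)), r) = Add(Add(Mul(Add(-4, Mul(-2, r)), r), Mul(-1, E)), r) = Add(Add(Mul(r, Add(-4, Mul(-2, r))), Mul(-1, E)), r) = Add(Add(Mul(-1, E), Mul(r, Add(-4, Mul(-2, r)))), r) = Add(r, Mul(-1, E), Mul(r, Add(-4, Mul(-2, r)))))
Function('g')(J, q) = Add(-15, J) (Function('g')(J, q) = Add(Add(-15, J), 0) = Add(-15, J))
Mul(Function('g')(Function('F')(-1, -2), -72), -4) = Mul(Add(-15, Add(Mul(-1, -2), Mul(-3, -1), Mul(-2, Pow(-1, 2)))), -4) = Mul(Add(-15, Add(2, 3, Mul(-2, 1))), -4) = Mul(Add(-15, Add(2, 3, -2)), -4) = Mul(Add(-15, 3), -4) = Mul(-12, -4) = 48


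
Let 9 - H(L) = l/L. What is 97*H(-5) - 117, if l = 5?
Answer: 853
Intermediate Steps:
H(L) = 9 - 5/L
97*H(-5) - 117 = 97*(9 - 5/(-5)) - 117 = 97*(9 - 5*(-⅕)) - 117 = 97*(9 + 1) - 117 = 97*10 - 117 = 970 - 117 = 853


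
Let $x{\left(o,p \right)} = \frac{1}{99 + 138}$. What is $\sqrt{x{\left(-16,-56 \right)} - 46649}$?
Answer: $\frac{2 i \sqrt{655056861}}{237} \approx 215.98 i$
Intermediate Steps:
$x{\left(o,p \right)} = \frac{1}{237}$
$\sqrt{x{\left(-16,-56 \right)} - 46649} = \sqrt{\frac{1}{237} - 46649} = \sqrt{- \frac{11055812}{237}} = \frac{2 i \sqrt{655056861}}{237}$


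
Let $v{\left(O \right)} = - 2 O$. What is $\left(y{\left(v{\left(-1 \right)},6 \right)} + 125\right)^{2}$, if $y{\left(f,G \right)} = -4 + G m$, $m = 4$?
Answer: $21025$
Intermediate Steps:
$y{\left(f,G \right)} = -4 + 4 G$ ($y{\left(f,G \right)} = -4 + G 4 = -4 + 4 G$)
$\left(y{\left(v{\left(-1 \right)},6 \right)} + 125\right)^{2} = \left(\left(-4 + 4 \cdot 6\right) + 125\right)^{2} = \left(\left(-4 + 24\right) + 125\right)^{2} = \left(20 + 125\right)^{2} = 145^{2} = 21025$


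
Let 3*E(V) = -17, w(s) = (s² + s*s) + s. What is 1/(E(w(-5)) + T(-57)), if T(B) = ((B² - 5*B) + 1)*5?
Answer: 3/53008 ≈ 5.6595e-5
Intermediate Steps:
w(s) = s + 2*s² (w(s) = (s² + s²) + s = 2*s² + s = s + 2*s²)
E(V) = -17/3 (E(V) = (⅓)*(-17) = -17/3)
T(B) = 5 - 25*B + 5*B² (T(B) = (1 + B² - 5*B)*5 = 5 - 25*B + 5*B²)
1/(E(w(-5)) + T(-57)) = 1/(-17/3 + (5 - 25*(-57) + 5*(-57)²)) = 1/(-17/3 + (5 + 1425 + 5*3249)) = 1/(-17/3 + (5 + 1425 + 16245)) = 1/(-17/3 + 17675) = 1/(53008/3) = 3/53008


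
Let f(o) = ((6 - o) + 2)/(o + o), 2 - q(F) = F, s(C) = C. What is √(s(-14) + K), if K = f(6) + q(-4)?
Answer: I*√282/6 ≈ 2.7988*I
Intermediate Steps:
q(F) = 2 - F
f(o) = (8 - o)/(2*o) (f(o) = (8 - o)/((2*o)) = (8 - o)*(1/(2*o)) = (8 - o)/(2*o))
K = 37/6 (K = (½)*(8 - 1*6)/6 + (2 - 1*(-4)) = (½)*(⅙)*(8 - 6) + (2 + 4) = (½)*(⅙)*2 + 6 = ⅙ + 6 = 37/6 ≈ 6.1667)
√(s(-14) + K) = √(-14 + 37/6) = √(-47/6) = I*√282/6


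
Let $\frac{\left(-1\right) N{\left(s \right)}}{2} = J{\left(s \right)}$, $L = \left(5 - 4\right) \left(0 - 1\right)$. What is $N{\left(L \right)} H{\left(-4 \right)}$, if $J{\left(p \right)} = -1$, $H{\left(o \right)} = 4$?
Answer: $8$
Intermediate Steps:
$L = -1$ ($L = 1 \left(-1\right) = -1$)
$N{\left(s \right)} = 2$ ($N{\left(s \right)} = \left(-2\right) \left(-1\right) = 2$)
$N{\left(L \right)} H{\left(-4 \right)} = 2 \cdot 4 = 8$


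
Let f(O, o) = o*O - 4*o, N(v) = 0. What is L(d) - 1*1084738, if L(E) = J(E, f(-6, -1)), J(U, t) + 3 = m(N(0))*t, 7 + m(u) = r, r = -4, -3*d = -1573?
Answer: -1084851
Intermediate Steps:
d = 1573/3 (d = -1/3*(-1573) = 1573/3 ≈ 524.33)
m(u) = -11 (m(u) = -7 - 4 = -11)
f(O, o) = -4*o + O*o (f(O, o) = O*o - 4*o = -4*o + O*o)
J(U, t) = -3 - 11*t
L(E) = -113 (L(E) = -3 - (-11)*(-4 - 6) = -3 - (-11)*(-10) = -3 - 11*10 = -3 - 110 = -113)
L(d) - 1*1084738 = -113 - 1*1084738 = -113 - 1084738 = -1084851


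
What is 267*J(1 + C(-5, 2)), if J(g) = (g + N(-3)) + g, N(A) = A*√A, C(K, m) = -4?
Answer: -1602 - 801*I*√3 ≈ -1602.0 - 1387.4*I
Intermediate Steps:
N(A) = A^(3/2)
J(g) = 2*g - 3*I*√3 (J(g) = (g + (-3)^(3/2)) + g = (g - 3*I*√3) + g = 2*g - 3*I*√3)
267*J(1 + C(-5, 2)) = 267*(2*(1 - 4) - 3*I*√3) = 267*(2*(-3) - 3*I*√3) = 267*(-6 - 3*I*√3) = -1602 - 801*I*√3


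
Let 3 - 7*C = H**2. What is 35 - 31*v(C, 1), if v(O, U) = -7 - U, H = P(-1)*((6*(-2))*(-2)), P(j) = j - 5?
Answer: 283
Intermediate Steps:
P(j) = -5 + j
H = -144 (H = (-5 - 1)*((6*(-2))*(-2)) = -(-72)*(-2) = -6*24 = -144)
C = -20733/7 (C = 3/7 - 1/7*(-144)**2 = 3/7 - 1/7*20736 = 3/7 - 20736/7 = -20733/7 ≈ -2961.9)
35 - 31*v(C, 1) = 35 - 31*(-7 - 1*1) = 35 - 31*(-7 - 1) = 35 - 31*(-8) = 35 + 248 = 283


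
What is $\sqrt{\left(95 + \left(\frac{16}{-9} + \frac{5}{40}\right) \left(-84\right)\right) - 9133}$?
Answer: $\frac{i \sqrt{320370}}{6} \approx 94.335 i$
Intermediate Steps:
$\sqrt{\left(95 + \left(\frac{16}{-9} + \frac{5}{40}\right) \left(-84\right)\right) - 9133} = \sqrt{\left(95 + \left(16 \left(- \frac{1}{9}\right) + 5 \cdot \frac{1}{40}\right) \left(-84\right)\right) - 9133} = \sqrt{\left(95 + \left(- \frac{16}{9} + \frac{1}{8}\right) \left(-84\right)\right) - 9133} = \sqrt{\left(95 - - \frac{833}{6}\right) - 9133} = \sqrt{\left(95 + \frac{833}{6}\right) - 9133} = \sqrt{\frac{1403}{6} - 9133} = \sqrt{- \frac{53395}{6}} = \frac{i \sqrt{320370}}{6}$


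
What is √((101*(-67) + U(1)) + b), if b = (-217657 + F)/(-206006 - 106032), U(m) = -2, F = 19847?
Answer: 3*I*√18306120224046/156019 ≈ 82.27*I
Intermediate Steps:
b = 98905/156019 (b = (-217657 + 19847)/(-206006 - 106032) = -197810/(-312038) = -197810*(-1/312038) = 98905/156019 ≈ 0.63393)
√((101*(-67) + U(1)) + b) = √((101*(-67) - 2) + 98905/156019) = √((-6767 - 2) + 98905/156019) = √(-6769 + 98905/156019) = √(-1055993706/156019) = 3*I*√18306120224046/156019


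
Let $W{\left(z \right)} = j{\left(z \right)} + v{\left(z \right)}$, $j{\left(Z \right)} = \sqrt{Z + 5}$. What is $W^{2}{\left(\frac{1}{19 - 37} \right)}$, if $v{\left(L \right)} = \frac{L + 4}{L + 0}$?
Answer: $\frac{\left(-426 + \sqrt{178}\right)^{2}}{36} \approx 4730.2$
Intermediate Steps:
$j{\left(Z \right)} = \sqrt{5 + Z}$
$v{\left(L \right)} = \frac{4 + L}{L}$
$W{\left(z \right)} = \sqrt{5 + z} + \frac{4 + z}{z}$
$W^{2}{\left(\frac{1}{19 - 37} \right)} = \left(1 + \sqrt{5 + \frac{1}{19 - 37}} + \frac{4}{\frac{1}{19 - 37}}\right)^{2} = \left(1 + \sqrt{5 + \frac{1}{-18}} + \frac{4}{\frac{1}{-18}}\right)^{2} = \left(1 + \sqrt{5 - \frac{1}{18}} + \frac{4}{- \frac{1}{18}}\right)^{2} = \left(1 + \sqrt{\frac{89}{18}} + 4 \left(-18\right)\right)^{2} = \left(1 + \frac{\sqrt{178}}{6} - 72\right)^{2} = \left(-71 + \frac{\sqrt{178}}{6}\right)^{2}$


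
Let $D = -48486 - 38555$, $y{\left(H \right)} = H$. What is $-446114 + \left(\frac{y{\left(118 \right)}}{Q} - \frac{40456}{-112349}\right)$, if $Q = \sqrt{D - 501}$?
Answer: $- \frac{50120421330}{112349} - \frac{59 i \sqrt{518}}{3367} \approx -4.4611 \cdot 10^{5} - 0.39882 i$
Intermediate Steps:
$D = -87041$ ($D = -48486 - 38555 = -87041$)
$Q = 13 i \sqrt{518}$ ($Q = \sqrt{-87041 - 501} = \sqrt{-87542} = 13 i \sqrt{518} \approx 295.88 i$)
$-446114 + \left(\frac{y{\left(118 \right)}}{Q} - \frac{40456}{-112349}\right) = -446114 + \left(\frac{118}{13 i \sqrt{518}} - \frac{40456}{-112349}\right) = -446114 + \left(118 \left(- \frac{i \sqrt{518}}{6734}\right) - - \frac{40456}{112349}\right) = -446114 + \left(- \frac{59 i \sqrt{518}}{3367} + \frac{40456}{112349}\right) = -446114 + \left(\frac{40456}{112349} - \frac{59 i \sqrt{518}}{3367}\right) = - \frac{50120421330}{112349} - \frac{59 i \sqrt{518}}{3367}$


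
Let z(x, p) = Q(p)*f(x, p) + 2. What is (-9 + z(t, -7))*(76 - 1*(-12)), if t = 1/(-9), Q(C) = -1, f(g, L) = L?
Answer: 0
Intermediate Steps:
t = -⅑ ≈ -0.11111
z(x, p) = 2 - p (z(x, p) = -p + 2 = 2 - p)
(-9 + z(t, -7))*(76 - 1*(-12)) = (-9 + (2 - 1*(-7)))*(76 - 1*(-12)) = (-9 + (2 + 7))*(76 + 12) = (-9 + 9)*88 = 0*88 = 0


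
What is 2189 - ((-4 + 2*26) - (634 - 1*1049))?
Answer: 1726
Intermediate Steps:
2189 - ((-4 + 2*26) - (634 - 1*1049)) = 2189 - ((-4 + 52) - (634 - 1049)) = 2189 - (48 - 1*(-415)) = 2189 - (48 + 415) = 2189 - 1*463 = 2189 - 463 = 1726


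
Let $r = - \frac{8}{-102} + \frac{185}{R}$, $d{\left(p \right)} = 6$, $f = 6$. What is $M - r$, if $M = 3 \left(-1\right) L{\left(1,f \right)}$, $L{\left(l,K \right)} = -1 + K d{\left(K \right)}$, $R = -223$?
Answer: $- \frac{1185622}{11373} \approx -104.25$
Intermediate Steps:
$L{\left(l,K \right)} = -1 + 6 K$ ($L{\left(l,K \right)} = -1 + K 6 = -1 + 6 K$)
$r = - \frac{8543}{11373}$ ($r = - \frac{8}{-102} + \frac{185}{-223} = \left(-8\right) \left(- \frac{1}{102}\right) + 185 \left(- \frac{1}{223}\right) = \frac{4}{51} - \frac{185}{223} = - \frac{8543}{11373} \approx -0.75117$)
$M = -105$ ($M = 3 \left(-1\right) \left(-1 + 6 \cdot 6\right) = - 3 \left(-1 + 36\right) = \left(-3\right) 35 = -105$)
$M - r = -105 - - \frac{8543}{11373} = -105 + \frac{8543}{11373} = - \frac{1185622}{11373}$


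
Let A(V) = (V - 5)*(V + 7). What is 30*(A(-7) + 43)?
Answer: 1290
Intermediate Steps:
A(V) = (-5 + V)*(7 + V)
30*(A(-7) + 43) = 30*((-35 + (-7)² + 2*(-7)) + 43) = 30*((-35 + 49 - 14) + 43) = 30*(0 + 43) = 30*43 = 1290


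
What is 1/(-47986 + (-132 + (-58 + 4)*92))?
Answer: -1/53086 ≈ -1.8837e-5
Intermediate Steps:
1/(-47986 + (-132 + (-58 + 4)*92)) = 1/(-47986 + (-132 - 54*92)) = 1/(-47986 + (-132 - 4968)) = 1/(-47986 - 5100) = 1/(-53086) = -1/53086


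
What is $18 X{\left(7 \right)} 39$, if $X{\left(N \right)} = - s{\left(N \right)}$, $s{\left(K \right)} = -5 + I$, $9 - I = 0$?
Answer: $-2808$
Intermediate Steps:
$I = 9$ ($I = 9 - 0 = 9 + 0 = 9$)
$s{\left(K \right)} = 4$ ($s{\left(K \right)} = -5 + 9 = 4$)
$X{\left(N \right)} = -4$ ($X{\left(N \right)} = \left(-1\right) 4 = -4$)
$18 X{\left(7 \right)} 39 = 18 \left(-4\right) 39 = \left(-72\right) 39 = -2808$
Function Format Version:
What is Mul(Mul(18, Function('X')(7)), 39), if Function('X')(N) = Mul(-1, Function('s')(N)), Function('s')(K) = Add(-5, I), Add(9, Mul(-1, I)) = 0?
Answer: -2808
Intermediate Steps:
I = 9 (I = Add(9, Mul(-1, 0)) = Add(9, 0) = 9)
Function('s')(K) = 4 (Function('s')(K) = Add(-5, 9) = 4)
Function('X')(N) = -4 (Function('X')(N) = Mul(-1, 4) = -4)
Mul(Mul(18, Function('X')(7)), 39) = Mul(Mul(18, -4), 39) = Mul(-72, 39) = -2808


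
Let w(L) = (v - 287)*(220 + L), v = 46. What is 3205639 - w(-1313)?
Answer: 2942226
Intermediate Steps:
w(L) = -53020 - 241*L (w(L) = (46 - 287)*(220 + L) = -241*(220 + L) = -53020 - 241*L)
3205639 - w(-1313) = 3205639 - (-53020 - 241*(-1313)) = 3205639 - (-53020 + 316433) = 3205639 - 1*263413 = 3205639 - 263413 = 2942226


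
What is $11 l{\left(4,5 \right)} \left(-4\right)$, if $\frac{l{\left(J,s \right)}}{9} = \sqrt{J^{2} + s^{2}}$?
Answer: $- 396 \sqrt{41} \approx -2535.6$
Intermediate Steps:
$l{\left(J,s \right)} = 9 \sqrt{J^{2} + s^{2}}$
$11 l{\left(4,5 \right)} \left(-4\right) = 11 \cdot 9 \sqrt{4^{2} + 5^{2}} \left(-4\right) = 11 \cdot 9 \sqrt{16 + 25} \left(-4\right) = 11 \cdot 9 \sqrt{41} \left(-4\right) = 99 \sqrt{41} \left(-4\right) = - 396 \sqrt{41}$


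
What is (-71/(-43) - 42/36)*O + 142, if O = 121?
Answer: 51761/258 ≈ 200.62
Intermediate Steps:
(-71/(-43) - 42/36)*O + 142 = (-71/(-43) - 42/36)*121 + 142 = (-71*(-1/43) - 42*1/36)*121 + 142 = (71/43 - 7/6)*121 + 142 = (125/258)*121 + 142 = 15125/258 + 142 = 51761/258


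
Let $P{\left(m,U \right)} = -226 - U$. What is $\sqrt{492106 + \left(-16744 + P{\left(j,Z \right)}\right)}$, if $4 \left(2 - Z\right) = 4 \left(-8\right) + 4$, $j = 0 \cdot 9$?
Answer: $\sqrt{475127} \approx 689.29$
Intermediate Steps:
$j = 0$
$Z = 9$ ($Z = 2 - \frac{4 \left(-8\right) + 4}{4} = 2 - \frac{-32 + 4}{4} = 2 - -7 = 2 + 7 = 9$)
$\sqrt{492106 + \left(-16744 + P{\left(j,Z \right)}\right)} = \sqrt{492106 - 16979} = \sqrt{475127}$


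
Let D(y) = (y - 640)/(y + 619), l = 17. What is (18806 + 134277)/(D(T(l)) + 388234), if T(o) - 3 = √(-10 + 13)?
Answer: 7664353591067257/19437526066048082 - 192731497*√3/58312578198144246 ≈ 0.39431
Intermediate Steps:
T(o) = 3 + √3 (T(o) = 3 + √(-10 + 13) = 3 + √3)
D(y) = (-640 + y)/(619 + y)
(18806 + 134277)/(D(T(l)) + 388234) = (18806 + 134277)/((-640 + (3 + √3))/(619 + (3 + √3)) + 388234) = 153083/((-637 + √3)/(622 + √3) + 388234) = 153083/(388234 + (-637 + √3)/(622 + √3))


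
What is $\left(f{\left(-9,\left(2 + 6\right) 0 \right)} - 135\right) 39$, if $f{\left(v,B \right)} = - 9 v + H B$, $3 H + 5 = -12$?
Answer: $-2106$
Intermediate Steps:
$H = - \frac{17}{3}$ ($H = - \frac{5}{3} + \frac{1}{3} \left(-12\right) = - \frac{5}{3} - 4 = - \frac{17}{3} \approx -5.6667$)
$f{\left(v,B \right)} = - 9 v - \frac{17 B}{3}$
$\left(f{\left(-9,\left(2 + 6\right) 0 \right)} - 135\right) 39 = \left(\left(\left(-9\right) \left(-9\right) - \frac{17 \left(2 + 6\right) 0}{3}\right) - 135\right) 39 = \left(\left(81 - \frac{17 \cdot 8 \cdot 0}{3}\right) - 135\right) 39 = \left(\left(81 - 0\right) - 135\right) 39 = \left(\left(81 + 0\right) - 135\right) 39 = \left(81 - 135\right) 39 = \left(-54\right) 39 = -2106$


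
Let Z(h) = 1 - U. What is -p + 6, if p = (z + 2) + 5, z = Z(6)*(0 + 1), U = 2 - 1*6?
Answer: -6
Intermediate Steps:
U = -4 (U = 2 - 6 = -4)
Z(h) = 5 (Z(h) = 1 - 1*(-4) = 1 + 4 = 5)
z = 5 (z = 5*(0 + 1) = 5*1 = 5)
p = 12 (p = (5 + 2) + 5 = 7 + 5 = 12)
-p + 6 = -1*12 + 6 = -12 + 6 = -6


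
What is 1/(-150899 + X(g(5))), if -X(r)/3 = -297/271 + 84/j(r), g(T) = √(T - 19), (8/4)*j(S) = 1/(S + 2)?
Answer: -5577980263/847446494723810 + 9253566*I*√14/423723247361905 ≈ -6.5821e-6 + 8.1713e-8*I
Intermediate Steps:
j(S) = 1/(2*(2 + S)) (j(S) = 1/(2*(S + 2)) = 1/(2*(2 + S)))
g(T) = √(-19 + T)
X(r) = -272277/271 - 504*r (X(r) = -3*(-297/271 + 84/((1/(2*(2 + r))))) = -3*(-297*1/271 + 84*(4 + 2*r)) = -3*(-297/271 + (336 + 168*r)) = -3*(90759/271 + 168*r) = -272277/271 - 504*r)
1/(-150899 + X(g(5))) = 1/(-150899 + (-272277/271 - 504*√(-19 + 5))) = 1/(-150899 + (-272277/271 - 504*I*√14)) = 1/(-41165906/271 - 504*I*√14)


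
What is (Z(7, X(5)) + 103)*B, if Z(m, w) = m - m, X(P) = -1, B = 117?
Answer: 12051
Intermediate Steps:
Z(m, w) = 0
(Z(7, X(5)) + 103)*B = (0 + 103)*117 = 103*117 = 12051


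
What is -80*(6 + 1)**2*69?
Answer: -270480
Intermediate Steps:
-80*(6 + 1)**2*69 = -80*7**2*69 = -80*49*69 = -3920*69 = -270480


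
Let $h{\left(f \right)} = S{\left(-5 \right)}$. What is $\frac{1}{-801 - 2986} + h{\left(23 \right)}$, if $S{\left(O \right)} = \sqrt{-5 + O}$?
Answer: $- \frac{1}{3787} + i \sqrt{10} \approx -0.00026406 + 3.1623 i$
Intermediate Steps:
$h{\left(f \right)} = i \sqrt{10}$ ($h{\left(f \right)} = \sqrt{-5 - 5} = \sqrt{-10} = i \sqrt{10}$)
$\frac{1}{-801 - 2986} + h{\left(23 \right)} = \frac{1}{-801 - 2986} + i \sqrt{10} = \frac{1}{-3787} + i \sqrt{10} = - \frac{1}{3787} + i \sqrt{10}$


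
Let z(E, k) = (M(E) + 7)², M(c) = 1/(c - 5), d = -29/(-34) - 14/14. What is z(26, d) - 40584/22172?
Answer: 116939486/2444463 ≈ 47.839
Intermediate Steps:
d = -5/34 (d = -29*(-1/34) - 14*1/14 = 29/34 - 1 = -5/34 ≈ -0.14706)
M(c) = 1/(-5 + c)
z(E, k) = (7 + 1/(-5 + E))² (z(E, k) = (1/(-5 + E) + 7)² = (7 + 1/(-5 + E))²)
z(26, d) - 40584/22172 = (-34 + 7*26)²/(-5 + 26)² - 40584/22172 = (-34 + 182)²/21² - 40584*1/22172 = 148²*(1/441) - 10146/5543 = 21904*(1/441) - 10146/5543 = 21904/441 - 10146/5543 = 116939486/2444463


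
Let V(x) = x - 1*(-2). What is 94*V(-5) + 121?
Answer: -161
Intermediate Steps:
V(x) = 2 + x (V(x) = x + 2 = 2 + x)
94*V(-5) + 121 = 94*(2 - 5) + 121 = 94*(-3) + 121 = -282 + 121 = -161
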